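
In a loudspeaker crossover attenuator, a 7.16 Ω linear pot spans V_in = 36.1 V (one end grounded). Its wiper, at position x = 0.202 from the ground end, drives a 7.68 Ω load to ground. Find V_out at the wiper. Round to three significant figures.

V_out ≈ 6.34 V

Split the track: R_lower = x·R_p = 1.446 Ω, R_upper = (1−x)·R_p = 5.714 Ω.
Lower segment in parallel with the load: 1.446 ‖ 7.68 = 1.217 Ω.
V_out = 36.1 × 1.217/(5.714 + 1.217) = 6.339 V.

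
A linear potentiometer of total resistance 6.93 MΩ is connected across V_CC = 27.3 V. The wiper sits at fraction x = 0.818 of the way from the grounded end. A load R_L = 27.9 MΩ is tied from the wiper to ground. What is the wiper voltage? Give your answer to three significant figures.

The pot divides into 1.261 MΩ above the wiper and 5.669 MΩ below.
R_L loads the lower segment: effective lower R = 4.711 MΩ.
Loaded-divider output: V_out = 27.3 × 0.7888 = 21.54 V.

V_out ≈ 21.5 V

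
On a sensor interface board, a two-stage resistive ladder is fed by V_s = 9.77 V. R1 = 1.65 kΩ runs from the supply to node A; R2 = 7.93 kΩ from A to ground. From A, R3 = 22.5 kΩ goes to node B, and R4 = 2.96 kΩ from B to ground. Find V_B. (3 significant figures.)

Node A sees R2 in parallel with the series input of stage 2, R3 + R4 = 25.46 kΩ.
Effective lower resistance at A: R2 ‖ 25.46 = 6.047 kΩ.
So V_A = 9.77 × 0.7856 = 7.676 V.
V_B = V_A × 0.1163 = 0.8924 V.

V_B ≈ 0.892 V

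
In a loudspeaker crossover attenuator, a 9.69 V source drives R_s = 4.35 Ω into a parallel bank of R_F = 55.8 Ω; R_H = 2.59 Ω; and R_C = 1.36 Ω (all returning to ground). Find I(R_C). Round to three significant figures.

I ≈ 1.20 A

Equivalent of the parallel group: R_p = 0.8777 Ω.
Node voltage V_A = V_DC · R_p/(R_s + R_p) = 9.69 × 0.1679 = 1.627 V.
Branch current I = V_A/R_C = 1.627/1.36 = 1.196 A.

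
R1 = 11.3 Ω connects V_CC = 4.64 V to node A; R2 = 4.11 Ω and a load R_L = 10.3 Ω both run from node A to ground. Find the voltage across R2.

R2 ‖ R_L = (4.11 × 10.3)/(4.11 + 10.3) = 2.938 Ω.
Then V_out = V_CC · R2'/(R1 + R2') = 4.64 × 2.938/14.24 = 0.9574 V.
(Unloaded it would be 1.24 V; the load pulls it down.)

V_out ≈ 0.957 V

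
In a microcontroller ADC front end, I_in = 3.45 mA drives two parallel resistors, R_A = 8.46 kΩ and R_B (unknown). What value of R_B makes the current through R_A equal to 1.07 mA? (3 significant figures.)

In a two-way split, I_A/I_in = R_B/(R_A + R_B).
With f = 0.3101, R_B = R_A · f/(1−f) = 8.46 × 0.4496 = 3.803 kΩ.

R_B ≈ 3.80 kΩ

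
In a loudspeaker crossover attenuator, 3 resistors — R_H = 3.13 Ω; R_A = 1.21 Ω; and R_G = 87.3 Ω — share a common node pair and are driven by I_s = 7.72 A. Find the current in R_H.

I ≈ 2.13 A

ΣG = 1/3.13 + 1/1.21 + 1/87.3 = 1.157.
Current divider: I(R_H) = I_s · G_k/ΣG = 7.72 × (0.3195/1.157) = 7.72 × 0.2760 = 2.131 A.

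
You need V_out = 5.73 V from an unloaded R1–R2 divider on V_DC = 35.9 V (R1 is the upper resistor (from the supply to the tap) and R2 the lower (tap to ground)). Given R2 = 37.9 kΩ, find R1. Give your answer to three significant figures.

The divider ratio is R2/(R1+R2) = 5.73/35.9 = 0.1596.
So R1 = R2 · (V_DC/V_out − 1) = 37.9 × (35.9/5.73 − 1) = 37.9 × 5.265 = 199.6 kΩ.

R1 ≈ 200 kΩ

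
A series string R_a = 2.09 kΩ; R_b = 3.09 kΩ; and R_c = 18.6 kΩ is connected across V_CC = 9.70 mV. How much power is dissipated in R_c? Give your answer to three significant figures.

ΣR = 23.78 kΩ → I = 9.70/23.78 = 0.4079 µA.
P = I²R = 0.1664 × 18.6 = 3.095 nW.

P ≈ 3.09 nW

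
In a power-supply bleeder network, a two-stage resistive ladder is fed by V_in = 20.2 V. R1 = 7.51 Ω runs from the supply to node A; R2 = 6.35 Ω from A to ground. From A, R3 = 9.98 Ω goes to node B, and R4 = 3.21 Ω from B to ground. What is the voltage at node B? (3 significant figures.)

V_B ≈ 1.79 V

Node A sees R2 in parallel with the series input of stage 2, R3 + R4 = 13.19 Ω.
Effective lower resistance at A: R2 ‖ 13.19 = 4.286 Ω.
So V_A = 20.2 × 0.3634 = 7.340 V.
Stage 2 is unloaded, so V_B = V_A · R4/(R3+R4) = 7.340 × 3.21/13.19 = 1.786 V.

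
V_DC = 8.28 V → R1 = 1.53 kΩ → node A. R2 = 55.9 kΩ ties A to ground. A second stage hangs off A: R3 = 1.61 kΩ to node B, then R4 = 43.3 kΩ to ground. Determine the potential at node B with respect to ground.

Node A sees R2 in parallel with the series input of stage 2, R3 + R4 = 44.91 kΩ.
Effective lower resistance at A: R2 ‖ 44.91 = 24.90 kΩ.
V_A = 8.28 × 24.90/(1.53 + 24.90) = 7.801 V.
Stage 2 is unloaded, so V_B = V_A · R4/(R3+R4) = 7.801 × 43.3/44.91 = 7.521 V.

V_B ≈ 7.52 V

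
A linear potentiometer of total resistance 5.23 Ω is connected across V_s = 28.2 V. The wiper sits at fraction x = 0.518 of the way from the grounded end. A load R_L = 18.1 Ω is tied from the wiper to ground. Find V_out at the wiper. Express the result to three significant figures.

Split the track: R_lower = x·R_p = 2.709 Ω, R_upper = (1−x)·R_p = 2.521 Ω.
(x·R_p) ‖ R_L = 2.356 Ω.
Then V_out = V_s · 2.356/(2.521 + 2.356) = 13.62 V.
(Unloaded: V_out = x·V_s = 14.6 V.)

V_out ≈ 13.6 V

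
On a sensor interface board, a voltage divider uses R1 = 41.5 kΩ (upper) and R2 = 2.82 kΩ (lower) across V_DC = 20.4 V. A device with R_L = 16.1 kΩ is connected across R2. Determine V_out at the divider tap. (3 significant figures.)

First combine the lower leg with the load: R2 ‖ R_L = 2.400 kΩ.
Then V_out = V_DC · R2'/(R1 + R2') = 20.4 × 2.400/43.90 = 1.115 V.

V_out ≈ 1.12 V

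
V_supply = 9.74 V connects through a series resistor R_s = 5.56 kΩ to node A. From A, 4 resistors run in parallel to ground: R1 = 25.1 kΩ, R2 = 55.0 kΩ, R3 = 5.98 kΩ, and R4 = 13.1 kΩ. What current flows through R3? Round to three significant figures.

I ≈ 0.608 mA

Equivalent of the parallel group: R_p = 3.316 kΩ.
V_A = 9.74 × 3.316/8.876 = 3.639 V.
Branch current I = V_A/R3 = 3.639/5.98 = 0.6085 mA.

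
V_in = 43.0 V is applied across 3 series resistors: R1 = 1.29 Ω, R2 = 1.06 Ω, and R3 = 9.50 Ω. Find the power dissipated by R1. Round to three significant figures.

P ≈ 17.0 W

Series current I = V_in/ΣR = 43.0/11.85 = 3.629 A.
P(R1) = I²·R1 = (3.629)² × 1.29 = 16.99 W.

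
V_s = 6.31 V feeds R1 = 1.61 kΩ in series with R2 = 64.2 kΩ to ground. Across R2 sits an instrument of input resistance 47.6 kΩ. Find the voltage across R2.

V_out ≈ 5.96 V

First combine the lower leg with the load: R2 ‖ R_L = 27.33 kΩ.
Then V_out = V_s · R2'/(R1 + R2') = 6.31 × 27.33/28.94 = 5.959 V.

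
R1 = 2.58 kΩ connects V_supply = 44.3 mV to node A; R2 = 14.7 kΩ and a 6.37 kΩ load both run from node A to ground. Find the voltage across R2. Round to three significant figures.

V_out ≈ 28.0 mV

First combine the lower leg with the load: R2 ‖ R_L = 4.444 kΩ.
Then V_out = V_supply · R2'/(R1 + R2') = 44.3 × 4.444/7.024 = 28.03 mV.
(Unloaded it would be 37.7 mV; the load pulls it down.)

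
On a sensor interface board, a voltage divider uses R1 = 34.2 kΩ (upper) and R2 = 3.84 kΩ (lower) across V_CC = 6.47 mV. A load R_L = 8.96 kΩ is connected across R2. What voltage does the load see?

V_out ≈ 0.471 mV

First combine the lower leg with the load: R2 ‖ R_L = 2.688 kΩ.
Then V_out = V_CC · R2'/(R1 + R2') = 6.47 × 2.688/36.89 = 0.4715 mV.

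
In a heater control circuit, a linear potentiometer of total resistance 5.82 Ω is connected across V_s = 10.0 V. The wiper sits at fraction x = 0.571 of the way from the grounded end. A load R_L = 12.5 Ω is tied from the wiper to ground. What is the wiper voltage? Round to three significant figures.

The pot divides into 2.497 Ω above the wiper and 3.323 Ω below.
Lower segment in parallel with the load: 3.323 ‖ 12.5 = 2.625 Ω.
Loaded-divider output: V_out = 10.0 × 0.5125 = 5.125 V.

V_out ≈ 5.13 V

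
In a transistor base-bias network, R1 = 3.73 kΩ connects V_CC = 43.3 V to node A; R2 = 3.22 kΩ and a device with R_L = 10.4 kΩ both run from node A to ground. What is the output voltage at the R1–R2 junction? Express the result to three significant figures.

V_out ≈ 17.2 V

The load sits in parallel with R2, giving an effective lower resistance R2' = R2·R_L/(R2+R_L) = 2.459 kΩ.
Then V_out = V_CC · R2'/(R1 + R2') = 43.3 × 2.459/6.189 = 17.20 V.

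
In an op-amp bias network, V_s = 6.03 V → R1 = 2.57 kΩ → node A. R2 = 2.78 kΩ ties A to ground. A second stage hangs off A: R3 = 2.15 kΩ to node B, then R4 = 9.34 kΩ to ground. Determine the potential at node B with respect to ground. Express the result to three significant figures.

Looking into the second stage from A: R3 + R4 = 11.49 kΩ appears in parallel with R2.
R2 ‖ (R3+R4) = 2.238 kΩ.
First divider: V_A = V_s · 2.238/(2.57 + 2.238) = 2.807 V.
V_B = V_A × 0.8129 = 2.282 V.

V_B ≈ 2.28 V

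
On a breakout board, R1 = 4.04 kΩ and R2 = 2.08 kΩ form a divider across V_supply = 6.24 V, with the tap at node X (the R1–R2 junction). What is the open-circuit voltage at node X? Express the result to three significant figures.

V_th ≈ 2.12 V

With X open, the divider is unloaded: V_th = 6.24 × 2.08/6.120 = 2.121 V.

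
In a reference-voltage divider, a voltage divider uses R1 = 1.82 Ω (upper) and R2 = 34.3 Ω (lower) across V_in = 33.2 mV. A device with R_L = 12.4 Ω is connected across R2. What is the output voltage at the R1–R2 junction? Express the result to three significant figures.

V_out ≈ 27.7 mV

The load sits in parallel with R2, giving an effective lower resistance R2' = R2·R_L/(R2+R_L) = 9.107 Ω.
Then V_out = V_in · R2'/(R1 + R2') = 33.2 × 9.107/10.93 = 27.67 mV.
(Unloaded it would be 31.5 mV; the load pulls it down.)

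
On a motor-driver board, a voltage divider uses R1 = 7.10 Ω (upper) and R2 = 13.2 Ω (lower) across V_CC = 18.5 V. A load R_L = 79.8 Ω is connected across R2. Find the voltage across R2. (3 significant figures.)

V_out ≈ 11.4 V

R2 ‖ R_L = (13.2 × 79.8)/(13.2 + 79.8) = 11.33 Ω.
Voltage divider with the loaded lower leg: V_out = 18.5 × 11.33/(7.10 + 11.33) = 18.5 × 0.6147 = 11.37 V.
(Unloaded it would be 12.0 V; the load pulls it down.)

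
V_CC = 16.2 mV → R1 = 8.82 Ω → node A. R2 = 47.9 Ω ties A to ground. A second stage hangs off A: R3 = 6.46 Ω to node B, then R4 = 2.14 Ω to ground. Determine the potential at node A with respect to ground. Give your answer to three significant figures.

Looking into the second stage from A: R3 + R4 = 8.600 Ω appears in parallel with R2.
Effective lower resistance at A: R2 ‖ 8.600 = 7.291 Ω.
First divider: V_A = V_CC · 7.291/(8.82 + 7.291) = 7.331 mV.

V_A ≈ 7.33 mV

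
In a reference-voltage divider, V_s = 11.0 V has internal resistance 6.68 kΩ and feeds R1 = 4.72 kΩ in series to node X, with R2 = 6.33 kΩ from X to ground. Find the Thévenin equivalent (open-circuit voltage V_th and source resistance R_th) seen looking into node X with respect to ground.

V_th ≈ 3.93 V, R_th ≈ 4.07 kΩ

R1' = 6.68 + 4.72 = 11.40 kΩ (source resistance + R1).
V_th is the unloaded tap voltage: V_s · R2/(R1'+R2) = 11.0 × 0.3570 = 3.927 V.
With V_s suppressed (replaced by a short), R_th = R1' ‖ R2 = (11.40 × 6.33)/(11.40 + 6.33) = 4.070 kΩ.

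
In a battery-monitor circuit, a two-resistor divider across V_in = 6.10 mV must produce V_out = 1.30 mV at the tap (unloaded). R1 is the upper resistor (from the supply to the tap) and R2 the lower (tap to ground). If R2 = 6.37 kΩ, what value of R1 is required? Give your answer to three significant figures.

R1 ≈ 23.5 kΩ

The divider ratio is R2/(R1+R2) = 1.30/6.10 = 0.2131.
So R1 = R2 · (V_in/V_out − 1) = 6.37 × (6.10/1.30 − 1) = 6.37 × 3.692 = 23.52 kΩ.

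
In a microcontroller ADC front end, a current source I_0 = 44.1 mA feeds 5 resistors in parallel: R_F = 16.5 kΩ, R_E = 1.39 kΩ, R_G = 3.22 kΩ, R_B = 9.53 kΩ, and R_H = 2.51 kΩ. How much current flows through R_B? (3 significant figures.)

I ≈ 2.90 mA

Conductances: ΣG = 1/16.5 + 1/1.39 + 1/3.22 + 1/9.53 + 1/2.51 = 1.594 (1/kΩ).
By the current-divider rule, I = I_0 · G_k/ΣG = 44.1 × 0.06583 = 2.903 mA.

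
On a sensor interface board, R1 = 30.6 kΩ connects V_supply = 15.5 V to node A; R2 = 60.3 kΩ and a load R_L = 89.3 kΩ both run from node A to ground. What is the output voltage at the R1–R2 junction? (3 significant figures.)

V_out ≈ 8.38 V

The load sits in parallel with R2, giving an effective lower resistance R2' = R2·R_L/(R2+R_L) = 35.99 kΩ.
Then V_out = V_supply · R2'/(R1 + R2') = 15.5 × 35.99/66.59 = 8.378 V.
(Unloaded it would be 10.3 V; the load pulls it down.)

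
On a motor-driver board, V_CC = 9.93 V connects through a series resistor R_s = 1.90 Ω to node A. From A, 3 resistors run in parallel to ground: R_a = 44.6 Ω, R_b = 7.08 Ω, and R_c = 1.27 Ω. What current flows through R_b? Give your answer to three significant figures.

Combine the parallel branches: R_p = (1/44.6 + 1/7.08 + 1/1.27)⁻¹ = 1.051 Ω.
Node voltage V_A = V_CC · R_p/(R_s + R_p) = 9.93 × 0.3562 = 3.538 V.
I(R_b) = V_A / R_b = 3.538/7.08 = 0.4997 A.
(Check via current divider: I_total = 3.364 A; share G_k/ΣG = 0.1485 → same result.)

I ≈ 0.500 A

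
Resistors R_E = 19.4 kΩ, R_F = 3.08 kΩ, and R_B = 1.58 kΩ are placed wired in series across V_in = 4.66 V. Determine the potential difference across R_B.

V ≈ 0.306 V

Total series resistance ΣR = 19.4 + 3.08 + 1.58 = 24.06 kΩ.
By the voltage-divider rule, V = 4.66 × 1.580/24.06 = 0.3060 V.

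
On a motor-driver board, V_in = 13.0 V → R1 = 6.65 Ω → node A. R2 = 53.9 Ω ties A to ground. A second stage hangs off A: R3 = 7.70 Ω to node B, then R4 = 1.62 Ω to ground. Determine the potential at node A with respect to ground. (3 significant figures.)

V_A ≈ 7.08 V

Node A sees R2 in parallel with the series input of stage 2, R3 + R4 = 9.320 Ω.
Effective lower resistance at A: R2 ‖ 9.320 = 7.946 Ω.
So V_A = 13.0 × 0.5444 = 7.077 V.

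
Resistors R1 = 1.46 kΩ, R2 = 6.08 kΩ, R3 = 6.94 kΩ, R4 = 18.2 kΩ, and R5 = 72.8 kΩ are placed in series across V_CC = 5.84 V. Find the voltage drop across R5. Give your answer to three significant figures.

V ≈ 4.03 V

Total series resistance ΣR = 1.46 + 6.08 + 6.94 + 18.2 + 72.8 = 105.5 kΩ.
Voltage divider: V = V_CC · (72.80 / 105.5) = 5.84 × 0.6902 = 4.031 V.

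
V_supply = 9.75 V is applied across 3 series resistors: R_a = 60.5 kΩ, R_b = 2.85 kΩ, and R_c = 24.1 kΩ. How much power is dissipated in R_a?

The common current is I = 9.75/87.45 = 0.1115 mA.
P(R_a) = I²·R_a = (0.1115)² × 60.5 = 0.7520 mW.

P ≈ 0.752 mW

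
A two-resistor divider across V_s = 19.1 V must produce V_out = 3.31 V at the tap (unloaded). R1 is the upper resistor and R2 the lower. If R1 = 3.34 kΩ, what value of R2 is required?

Required fraction k = V_out/V_s = 0.1733.
Rearranging, R2 = R1·k/(1−k) = 3.34 × 0.2096 = 0.7002 kΩ.

R2 ≈ 0.700 kΩ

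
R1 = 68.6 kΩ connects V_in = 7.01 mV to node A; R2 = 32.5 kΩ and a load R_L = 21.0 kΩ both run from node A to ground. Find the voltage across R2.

The load sits in parallel with R2, giving an effective lower resistance R2' = R2·R_L/(R2+R_L) = 12.76 kΩ.
Now apply the divider: V_out = 7.01 × 0.1568 = 1.099 mV.

V_out ≈ 1.10 mV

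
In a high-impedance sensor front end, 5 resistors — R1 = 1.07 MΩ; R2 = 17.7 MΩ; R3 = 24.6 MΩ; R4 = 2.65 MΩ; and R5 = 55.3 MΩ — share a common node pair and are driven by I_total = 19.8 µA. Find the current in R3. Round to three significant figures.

ΣG = 1/1.07 + 1/17.7 + 1/24.6 + 1/2.65 + 1/55.3 = 1.427.
By the current-divider rule, I = I_total · G_k/ΣG = 19.8 × 0.02848 = 0.5640 µA.

I ≈ 0.564 µA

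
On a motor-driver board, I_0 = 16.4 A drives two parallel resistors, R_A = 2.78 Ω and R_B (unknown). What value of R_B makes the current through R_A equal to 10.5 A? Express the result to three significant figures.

In a two-way split, I_A/I_0 = R_B/(R_A + R_B).
With f = 0.6402, R_B = R_A · f/(1−f) = 2.78 × 1.780 = 4.947 Ω.

R_B ≈ 4.95 Ω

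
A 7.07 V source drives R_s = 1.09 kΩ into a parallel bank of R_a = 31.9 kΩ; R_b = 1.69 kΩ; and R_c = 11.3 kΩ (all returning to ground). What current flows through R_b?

I ≈ 2.36 mA

Combine the parallel branches: R_p = (1/31.9 + 1/1.69 + 1/11.3)⁻¹ = 1.405 kΩ.
Node voltage V_A = V_s · R_p/(R_s + R_p) = 7.07 × 0.5632 = 3.982 V.
I(R_b) = V_A / R_b = 3.982/1.69 = 2.356 mA.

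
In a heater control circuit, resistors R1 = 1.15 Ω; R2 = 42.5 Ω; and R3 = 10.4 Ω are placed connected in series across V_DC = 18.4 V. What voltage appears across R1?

V ≈ 0.391 V

ΣR = 1.15 + 42.5 + 10.4 = 54.05 Ω.
Voltage divider: V = V_DC · (1.150 / 54.05) = 18.4 × 0.02128 = 0.3915 V.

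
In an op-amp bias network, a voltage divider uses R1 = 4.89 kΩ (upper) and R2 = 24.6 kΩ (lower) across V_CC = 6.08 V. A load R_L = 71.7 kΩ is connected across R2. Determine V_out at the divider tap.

V_out ≈ 4.80 V

R2 ‖ R_L = (24.6 × 71.7)/(24.6 + 71.7) = 18.32 kΩ.
Now apply the divider: V_out = 6.08 × 0.7893 = 4.799 V.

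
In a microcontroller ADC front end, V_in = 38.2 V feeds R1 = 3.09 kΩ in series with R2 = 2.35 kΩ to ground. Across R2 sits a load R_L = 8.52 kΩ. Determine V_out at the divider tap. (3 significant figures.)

The load sits in parallel with R2, giving an effective lower resistance R2' = R2·R_L/(R2+R_L) = 1.842 kΩ.
Then V_out = V_in · R2'/(R1 + R2') = 38.2 × 1.842/4.932 = 14.27 V.

V_out ≈ 14.3 V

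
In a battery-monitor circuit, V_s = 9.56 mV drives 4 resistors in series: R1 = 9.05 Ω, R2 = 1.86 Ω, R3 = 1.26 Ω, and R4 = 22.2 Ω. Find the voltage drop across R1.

V ≈ 2.52 mV

ΣR = 9.05 + 1.86 + 1.26 + 22.2 = 34.37 Ω.
By the voltage-divider rule, V = 9.56 × 9.050/34.37 = 2.517 mV.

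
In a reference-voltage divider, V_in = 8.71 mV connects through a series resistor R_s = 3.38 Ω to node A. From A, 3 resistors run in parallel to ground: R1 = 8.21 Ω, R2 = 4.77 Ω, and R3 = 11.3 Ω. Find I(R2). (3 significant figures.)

Equivalent of the parallel group: R_p = 2.381 Ω.
Node voltage V_A = V_in · R_p/(R_s + R_p) = 8.71 × 0.4133 = 3.600 mV.
Branch current I = V_A/R2 = 3.600/4.77 = 0.7547 mA.

I ≈ 0.755 mA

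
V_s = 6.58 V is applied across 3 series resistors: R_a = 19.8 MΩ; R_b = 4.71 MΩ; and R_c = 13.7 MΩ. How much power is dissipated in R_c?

P ≈ 0.406 µW

ΣR = 38.21 MΩ → I = 6.58/38.21 = 0.1722 µA.
P = I²R = 0.02965 × 13.7 = 0.4063 µW.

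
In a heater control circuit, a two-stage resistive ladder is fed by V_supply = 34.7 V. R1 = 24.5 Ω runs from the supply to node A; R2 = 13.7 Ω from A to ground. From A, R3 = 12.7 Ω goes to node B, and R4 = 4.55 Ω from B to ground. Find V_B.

Node A sees R2 in parallel with the series input of stage 2, R3 + R4 = 17.25 Ω.
Effective lower resistance at A: R2 ‖ 17.25 = 7.636 Ω.
V_A = 34.7 × 7.636/(24.5 + 7.636) = 8.245 V.
Then the unloaded second divider: V_B = V_A × R4/(R3+R4) = 8.245 × 0.2638 = 2.175 V.

V_B ≈ 2.17 V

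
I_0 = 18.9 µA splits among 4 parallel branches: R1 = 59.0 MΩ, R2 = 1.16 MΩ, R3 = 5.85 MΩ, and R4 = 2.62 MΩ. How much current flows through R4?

Conductances: ΣG = 1/59.0 + 1/1.16 + 1/5.85 + 1/2.62 = 1.432 (1/MΩ).
By the current-divider rule, I = I_0 · G_k/ΣG = 18.9 × 0.2666 = 5.039 µA.

I ≈ 5.04 µA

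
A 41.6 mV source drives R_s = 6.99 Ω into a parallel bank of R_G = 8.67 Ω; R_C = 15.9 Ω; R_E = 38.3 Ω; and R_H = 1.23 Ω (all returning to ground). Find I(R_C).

Parallel bank: R_p = 1/(1/8.67 + 1/15.9 + 1/38.3 + 1/1.23) = 0.9829 Ω.
V_A = 41.6 × 0.9829/7.973 = 5.129 mV.
Branch current I = V_A/R_C = 5.129/15.9 = 0.3226 mA.

I ≈ 0.323 mA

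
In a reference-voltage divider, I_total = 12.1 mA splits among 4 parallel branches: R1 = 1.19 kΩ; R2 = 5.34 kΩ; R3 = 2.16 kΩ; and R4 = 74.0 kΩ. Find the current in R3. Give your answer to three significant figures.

I ≈ 3.72 mA

Total conductance ΣG = 1/1.19 + 1/5.34 + 1/2.16 + 1/74.0 = 1.504 (units of 1/kΩ).
Current divider: I(R3) = I_total · G_k/ΣG = 12.1 × (0.4630/1.504) = 12.1 × 0.3078 = 3.724 mA.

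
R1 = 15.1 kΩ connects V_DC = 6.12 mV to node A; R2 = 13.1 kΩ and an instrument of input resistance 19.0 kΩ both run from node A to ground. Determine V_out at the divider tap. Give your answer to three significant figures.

V_out ≈ 2.08 mV

R2 ‖ R_L = (13.1 × 19.0)/(13.1 + 19.0) = 7.754 kΩ.
Now apply the divider: V_out = 6.12 × 0.3393 = 2.076 mV.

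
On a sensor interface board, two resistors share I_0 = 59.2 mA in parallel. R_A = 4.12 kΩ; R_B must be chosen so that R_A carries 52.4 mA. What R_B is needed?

Two-branch current divider: I_A = I_0 · R_B/(R_A + R_B).
52.4/59.2 = R_B/(R_A + R_B) → R_B = R_A · (0.8851)/(1 − 0.8851) = 4.12 × 7.706 = 31.75 kΩ.

R_B ≈ 31.7 kΩ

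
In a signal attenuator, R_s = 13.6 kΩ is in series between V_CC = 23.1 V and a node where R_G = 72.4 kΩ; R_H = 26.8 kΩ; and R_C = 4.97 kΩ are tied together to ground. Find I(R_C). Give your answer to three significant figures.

I ≈ 1.05 mA

Combine the parallel branches: R_p = (1/72.4 + 1/26.8 + 1/4.97)⁻¹ = 3.963 kΩ.
V_A by voltage divider: V_A = 23.1 × 3.963/(13.6 + 3.963) = 5.212 V.
I(R_C) = V_A / R_C = 5.212/4.97 = 1.049 mA.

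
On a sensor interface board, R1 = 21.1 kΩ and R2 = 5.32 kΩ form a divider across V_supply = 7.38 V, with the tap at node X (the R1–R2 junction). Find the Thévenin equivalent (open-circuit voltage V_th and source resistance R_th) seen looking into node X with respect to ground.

With X open, the divider is unloaded: V_th = 7.38 × 5.32/26.42 = 1.486 V.
Zeroing V_supply shorts the top of R1 to ground, so R_th = R1 ‖ R2 = 4.249 kΩ.

V_th ≈ 1.49 V, R_th ≈ 4.25 kΩ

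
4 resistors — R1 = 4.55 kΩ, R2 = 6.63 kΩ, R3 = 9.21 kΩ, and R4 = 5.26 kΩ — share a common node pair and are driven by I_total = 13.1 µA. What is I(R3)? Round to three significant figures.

ΣG = 1/4.55 + 1/6.63 + 1/9.21 + 1/5.26 = 0.6693.
By the current-divider rule, I = I_total · G_k/ΣG = 13.1 × 0.1622 = 2.125 µA.

I ≈ 2.13 µA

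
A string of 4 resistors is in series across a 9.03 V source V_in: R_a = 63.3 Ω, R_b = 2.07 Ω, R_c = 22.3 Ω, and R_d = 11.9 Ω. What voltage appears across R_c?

V ≈ 2.02 V

ΣR = 63.3 + 2.07 + 22.3 + 11.9 = 99.57 Ω.
By the voltage-divider rule, V = 9.03 × 22.30/99.57 = 2.022 V.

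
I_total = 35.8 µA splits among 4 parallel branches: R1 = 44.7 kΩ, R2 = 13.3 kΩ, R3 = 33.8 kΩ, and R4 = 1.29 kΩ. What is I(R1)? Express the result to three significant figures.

Total conductance ΣG = 1/44.7 + 1/13.3 + 1/33.8 + 1/1.29 = 0.9023 (units of 1/kΩ).
R1 takes the fraction G_k/ΣG = 0.02237/0.9023 = 0.02479, so I = 35.8 × 0.02479 = 0.8876 µA.

I ≈ 0.888 µA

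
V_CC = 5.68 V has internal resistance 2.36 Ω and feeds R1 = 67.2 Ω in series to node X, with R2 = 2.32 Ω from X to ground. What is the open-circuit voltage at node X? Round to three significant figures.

R1' = 2.36 + 67.2 = 69.56 Ω (source resistance + R1).
With X open, the divider is unloaded: V_th = 5.68 × 2.32/71.88 = 0.1833 V.

V_th ≈ 0.183 V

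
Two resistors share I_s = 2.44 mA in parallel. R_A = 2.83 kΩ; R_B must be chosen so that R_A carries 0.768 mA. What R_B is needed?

In a two-way split, I_A/I_s = R_B/(R_A + R_B).
0.768/2.44 = R_B/(R_A + R_B) → R_B = R_A · (0.3148)/(1 − 0.3148) = 2.83 × 0.4593 = 1.300 kΩ.

R_B ≈ 1.30 kΩ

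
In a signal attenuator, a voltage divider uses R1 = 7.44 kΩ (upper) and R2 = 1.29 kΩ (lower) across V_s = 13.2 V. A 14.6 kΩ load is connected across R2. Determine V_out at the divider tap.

The load sits in parallel with R2, giving an effective lower resistance R2' = R2·R_L/(R2+R_L) = 1.185 kΩ.
Then V_out = V_s · R2'/(R1 + R2') = 13.2 × 1.185/8.625 = 1.814 V.
(Unloaded it would be 1.95 V; the load pulls it down.)

V_out ≈ 1.81 V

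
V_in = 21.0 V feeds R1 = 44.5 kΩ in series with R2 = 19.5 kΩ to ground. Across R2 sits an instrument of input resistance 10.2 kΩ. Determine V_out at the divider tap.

V_out ≈ 2.75 V

The load sits in parallel with R2, giving an effective lower resistance R2' = R2·R_L/(R2+R_L) = 6.697 kΩ.
Now apply the divider: V_out = 21.0 × 0.1308 = 2.747 V.
(Unloaded it would be 6.40 V; the load pulls it down.)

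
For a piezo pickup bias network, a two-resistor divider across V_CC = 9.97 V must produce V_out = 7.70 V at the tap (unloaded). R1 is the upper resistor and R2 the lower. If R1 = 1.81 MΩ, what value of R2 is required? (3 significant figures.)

R2 ≈ 6.14 MΩ

V_out/V_CC = R2/(R1+R2) = 0.7723.
R2 = R1 · 0.7723/(1 − 0.7723) = 6.140 MΩ.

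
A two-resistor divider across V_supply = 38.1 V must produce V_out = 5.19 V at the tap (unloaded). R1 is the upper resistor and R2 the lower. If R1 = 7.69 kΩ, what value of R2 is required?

R2 ≈ 1.21 kΩ

V_out/V_supply = R2/(R1+R2) = 0.1362.
So R2 = R1 · V_out/(V_supply − V_out) = 7.69 × 5.19/(38.1 − 5.19) = 7.69 × 0.1577 = 1.213 kΩ.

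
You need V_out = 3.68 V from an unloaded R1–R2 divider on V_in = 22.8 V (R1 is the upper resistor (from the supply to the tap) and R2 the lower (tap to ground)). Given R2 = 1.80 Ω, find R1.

R1 ≈ 9.35 Ω

The divider ratio is R2/(R1+R2) = 3.68/22.8 = 0.1614.
Rearranging, R1 = R2·(1−k)/k = 1.80 × 5.196 = 9.352 Ω.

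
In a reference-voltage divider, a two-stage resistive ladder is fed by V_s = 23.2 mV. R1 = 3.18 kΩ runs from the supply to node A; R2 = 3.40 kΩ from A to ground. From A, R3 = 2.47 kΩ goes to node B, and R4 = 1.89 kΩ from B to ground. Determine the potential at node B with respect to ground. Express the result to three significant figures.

The second stage (R3 + R4 = 4.360 kΩ) loads node A in parallel with R2.
R2 ‖ (R3+R4) = 1.910 kΩ.
So V_A = 23.2 × 0.3753 = 8.707 mV.
Stage 2 is unloaded, so V_B = V_A · R4/(R3+R4) = 8.707 × 1.89/4.360 = 3.774 mV.

V_B ≈ 3.77 mV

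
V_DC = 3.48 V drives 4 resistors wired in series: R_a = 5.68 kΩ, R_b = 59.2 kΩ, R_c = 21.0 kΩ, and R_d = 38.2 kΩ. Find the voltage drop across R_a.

V ≈ 0.159 V

Total series resistance ΣR = 5.68 + 59.2 + 21.0 + 38.2 = 124.1 kΩ.
By the voltage-divider rule, V = 3.48 × 5.680/124.1 = 0.1593 V.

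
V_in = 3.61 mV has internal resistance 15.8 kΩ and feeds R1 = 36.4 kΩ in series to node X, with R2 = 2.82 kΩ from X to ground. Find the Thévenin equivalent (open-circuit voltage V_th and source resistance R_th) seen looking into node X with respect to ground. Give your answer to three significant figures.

V_th ≈ 0.185 mV, R_th ≈ 2.68 kΩ

R1' = 15.8 + 36.4 = 52.20 kΩ (source resistance + R1).
Open-circuit (no load on X): V_th = V_in · R2/(R1' + R2) = 3.61 × 2.82/(52.20 + 2.82) = 0.1850 mV.
Zeroing V_in shorts the top of R1' to ground, so R_th = R1' ‖ R2 = 2.675 kΩ.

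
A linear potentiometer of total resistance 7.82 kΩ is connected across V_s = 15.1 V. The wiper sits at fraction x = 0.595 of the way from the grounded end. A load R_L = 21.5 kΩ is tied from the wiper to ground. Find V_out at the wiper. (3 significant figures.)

Lower segment x·R_p = 4.653 kΩ; upper segment (1−x)·R_p = 3.167 kΩ.
(x·R_p) ‖ R_L = 3.825 kΩ.
Then V_out = V_s · 3.825/(3.167 + 3.825) = 8.260 V.
(Unloaded: V_out = x·V_s = 8.98 V.)

V_out ≈ 8.26 V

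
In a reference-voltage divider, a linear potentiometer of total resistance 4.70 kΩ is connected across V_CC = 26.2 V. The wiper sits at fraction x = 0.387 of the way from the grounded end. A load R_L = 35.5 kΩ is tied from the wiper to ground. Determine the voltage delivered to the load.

The pot divides into 2.881 kΩ above the wiper and 1.819 kΩ below.
(x·R_p) ‖ R_L = 1.730 kΩ.
Loaded-divider output: V_out = 26.2 × 0.3752 = 9.831 V.

V_out ≈ 9.83 V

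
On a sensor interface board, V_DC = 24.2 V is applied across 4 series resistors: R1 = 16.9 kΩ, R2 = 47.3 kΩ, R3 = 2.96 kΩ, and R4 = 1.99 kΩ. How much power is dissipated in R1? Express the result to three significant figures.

The common current is I = 24.2/69.15 = 0.3500 mA.
V(R1) = I·R = 5.914 V; P = V·I = 5.914 × 0.3500 = 2.070 mW.

P ≈ 2.07 mW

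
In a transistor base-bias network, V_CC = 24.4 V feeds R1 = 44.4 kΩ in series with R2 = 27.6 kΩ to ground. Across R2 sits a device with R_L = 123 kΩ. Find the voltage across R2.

V_out ≈ 8.22 V

R2 ‖ R_L = (27.6 × 123)/(27.6 + 123) = 22.54 kΩ.
Now apply the divider: V_out = 24.4 × 0.3367 = 8.216 V.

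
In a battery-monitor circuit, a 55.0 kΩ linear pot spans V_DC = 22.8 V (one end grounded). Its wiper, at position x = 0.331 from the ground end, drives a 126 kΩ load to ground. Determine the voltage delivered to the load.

V_out ≈ 6.88 V

Lower segment x·R_p = 18.21 kΩ; upper segment (1−x)·R_p = 36.80 kΩ.
(x·R_p) ‖ R_L = 15.91 kΩ.
Loaded-divider output: V_out = 22.8 × 0.3018 = 6.882 V.
(Unloaded: V_out = x·V_DC = 7.55 V.)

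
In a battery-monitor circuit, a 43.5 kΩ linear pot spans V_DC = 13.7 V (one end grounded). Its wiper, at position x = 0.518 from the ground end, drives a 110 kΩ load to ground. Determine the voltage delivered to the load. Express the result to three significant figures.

The pot divides into 20.97 kΩ above the wiper and 22.53 kΩ below.
R_L loads the lower segment: effective lower R = 18.70 kΩ.
V_out = 13.7 × 18.70/(20.97 + 18.70) = 6.459 V.
(Unloaded: V_out = x·V_DC = 7.10 V.)

V_out ≈ 6.46 V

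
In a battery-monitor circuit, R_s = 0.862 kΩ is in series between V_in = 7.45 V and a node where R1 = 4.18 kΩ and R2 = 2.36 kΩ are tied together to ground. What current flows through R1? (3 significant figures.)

Equivalent of the parallel group: R_p = 1.508 kΩ.
V_A = 7.45 × 1.508/2.370 = 4.741 V.
I(R1) = V_A / R1 = 4.741/4.18 = 1.134 mA.

I ≈ 1.13 mA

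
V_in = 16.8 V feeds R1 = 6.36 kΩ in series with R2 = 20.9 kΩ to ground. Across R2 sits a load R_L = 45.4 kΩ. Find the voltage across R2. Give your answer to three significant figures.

V_out ≈ 11.6 V

The load sits in parallel with R2, giving an effective lower resistance R2' = R2·R_L/(R2+R_L) = 14.31 kΩ.
Then V_out = V_in · R2'/(R1 + R2') = 16.8 × 14.31/20.67 = 11.63 V.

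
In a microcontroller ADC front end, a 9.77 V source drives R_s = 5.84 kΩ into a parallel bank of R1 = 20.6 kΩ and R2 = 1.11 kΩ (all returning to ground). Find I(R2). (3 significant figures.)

I ≈ 1.34 mA

Parallel bank: R_p = 1/(1/20.6 + 1/1.11) = 1.053 kΩ.
V_A = 9.77 × 1.053/6.893 = 1.493 V.
I(R2) = V_A / R2 = 1.493/1.11 = 1.345 mA.
(Check via current divider: I_total = 1.417 mA; share G_k/ΣG = 0.9489 → same result.)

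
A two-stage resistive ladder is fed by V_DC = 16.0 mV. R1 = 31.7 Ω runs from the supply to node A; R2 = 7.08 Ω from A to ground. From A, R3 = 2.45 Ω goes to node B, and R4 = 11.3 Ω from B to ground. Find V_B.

The second stage (R3 + R4 = 13.75 Ω) loads node A in parallel with R2.
Effective lower resistance at A: R2 ‖ 13.75 = 4.674 Ω.
So V_A = 16.0 × 0.1285 = 2.056 mV.
Stage 2 is unloaded, so V_B = V_A · R4/(R3+R4) = 2.056 × 11.3/13.75 = 1.689 mV.

V_B ≈ 1.69 mV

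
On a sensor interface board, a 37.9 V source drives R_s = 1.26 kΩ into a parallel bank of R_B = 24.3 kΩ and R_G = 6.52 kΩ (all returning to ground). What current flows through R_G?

I ≈ 4.67 mA

Parallel bank: R_p = 1/(1/24.3 + 1/6.52) = 5.141 kΩ.
Node voltage V_A = V_supply · R_p/(R_s + R_p) = 37.9 × 0.8031 = 30.44 V.
Branch current I = V_A/R_G = 30.44/6.52 = 4.669 mA.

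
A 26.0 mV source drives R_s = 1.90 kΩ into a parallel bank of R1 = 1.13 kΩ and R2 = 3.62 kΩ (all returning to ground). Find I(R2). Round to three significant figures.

Parallel bank: R_p = 1/(1/1.13 + 1/3.62) = 0.8612 kΩ.
V_A by voltage divider: V_A = 26.0 × 0.8612/(1.90 + 0.8612) = 8.109 mV.
Branch current I = V_A/R2 = 8.109/3.62 = 2.240 µA.

I ≈ 2.24 µA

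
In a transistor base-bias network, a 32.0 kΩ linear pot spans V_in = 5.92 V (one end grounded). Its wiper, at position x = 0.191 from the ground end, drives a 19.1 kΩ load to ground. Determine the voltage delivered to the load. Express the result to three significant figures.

Lower segment x·R_p = 6.112 kΩ; upper segment (1−x)·R_p = 25.89 kΩ.
R_L loads the lower segment: effective lower R = 4.630 kΩ.
Then V_out = V_in · 4.630/(25.89 + 4.630) = 0.8982 V.
(Unloaded: V_out = x·V_in = 1.13 V.)

V_out ≈ 0.898 V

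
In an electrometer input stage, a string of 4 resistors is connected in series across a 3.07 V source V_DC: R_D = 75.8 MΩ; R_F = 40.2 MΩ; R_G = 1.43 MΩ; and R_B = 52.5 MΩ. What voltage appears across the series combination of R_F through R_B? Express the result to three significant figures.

Total series resistance ΣR = 75.8 + 40.2 + 1.43 + 52.5 = 169.9 MΩ.
R_{R_F..R_B} = 40.2 + 1.43 + 52.5 = 94.13 MΩ.
By the voltage-divider rule, V = 3.07 × 94.13/169.9 = 1.701 V.

V ≈ 1.70 V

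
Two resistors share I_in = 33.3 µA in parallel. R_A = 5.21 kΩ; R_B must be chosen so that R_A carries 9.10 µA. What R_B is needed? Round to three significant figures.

R_B ≈ 1.96 kΩ

Two-branch current divider: I_A = I_in · R_B/(R_A + R_B).
With f = 0.2733, R_B = R_A · f/(1−f) = 5.21 × 0.3760 = 1.959 kΩ.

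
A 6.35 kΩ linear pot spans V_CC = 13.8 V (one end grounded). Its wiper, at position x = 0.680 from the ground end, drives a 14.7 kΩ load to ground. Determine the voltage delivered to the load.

Split the track: R_lower = x·R_p = 4.318 kΩ, R_upper = (1−x)·R_p = 2.032 kΩ.
Lower segment in parallel with the load: 4.318 ‖ 14.7 = 3.338 kΩ.
V_out = 13.8 × 3.338/(2.032 + 3.338) = 8.578 V.

V_out ≈ 8.58 V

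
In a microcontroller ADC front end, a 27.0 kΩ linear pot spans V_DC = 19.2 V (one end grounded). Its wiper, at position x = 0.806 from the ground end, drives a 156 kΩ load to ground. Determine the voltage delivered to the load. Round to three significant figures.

V_out ≈ 15.1 V

Lower segment x·R_p = 21.76 kΩ; upper segment (1−x)·R_p = 5.238 kΩ.
R_L loads the lower segment: effective lower R = 19.10 kΩ.
Loaded-divider output: V_out = 19.2 × 0.7848 = 15.07 V.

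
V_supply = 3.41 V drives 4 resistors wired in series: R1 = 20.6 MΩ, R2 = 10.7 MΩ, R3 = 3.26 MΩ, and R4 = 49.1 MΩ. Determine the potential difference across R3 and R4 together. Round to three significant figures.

Series total: ΣR = 20.6 + 10.7 + 3.26 + 49.1 = 83.66 MΩ.
R_{R3..R4} = 3.26 + 49.1 = 52.36 MΩ.
V = V_supply · R/ΣR = 3.41 × 0.6259 = 2.134 V.

V ≈ 2.13 V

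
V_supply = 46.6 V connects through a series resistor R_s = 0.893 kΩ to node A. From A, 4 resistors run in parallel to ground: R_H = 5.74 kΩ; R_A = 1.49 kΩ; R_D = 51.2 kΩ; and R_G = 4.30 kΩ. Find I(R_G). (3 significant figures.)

Equivalent of the parallel group: R_p = 0.9112 kΩ.
V_A by voltage divider: V_A = 46.6 × 0.9112/(0.893 + 0.9112) = 23.54 V.
I(R_G) = V_A / R_G = 23.54/4.30 = 5.473 mA.

I ≈ 5.47 mA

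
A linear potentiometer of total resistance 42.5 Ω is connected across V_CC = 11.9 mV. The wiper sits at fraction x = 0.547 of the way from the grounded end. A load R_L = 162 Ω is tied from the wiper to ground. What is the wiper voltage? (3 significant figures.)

Lower segment x·R_p = 23.25 Ω; upper segment (1−x)·R_p = 19.25 Ω.
(x·R_p) ‖ R_L = 20.33 Ω.
V_out = 11.9 × 20.33/(19.25 + 20.33) = 6.112 mV.
(Unloaded: V_out = x·V_CC = 6.51 mV.)

V_out ≈ 6.11 mV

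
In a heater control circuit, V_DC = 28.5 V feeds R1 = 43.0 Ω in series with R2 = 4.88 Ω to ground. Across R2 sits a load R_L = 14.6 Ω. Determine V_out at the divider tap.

First combine the lower leg with the load: R2 ‖ R_L = 3.657 Ω.
Then V_out = V_DC · R2'/(R1 + R2') = 28.5 × 3.657/46.66 = 2.234 V.
(Unloaded it would be 2.90 V; the load pulls it down.)

V_out ≈ 2.23 V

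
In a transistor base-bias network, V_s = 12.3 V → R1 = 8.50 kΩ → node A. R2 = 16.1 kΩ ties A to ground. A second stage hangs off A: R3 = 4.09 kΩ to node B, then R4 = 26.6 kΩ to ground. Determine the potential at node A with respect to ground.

V_A ≈ 6.81 V

The second stage (R3 + R4 = 30.69 kΩ) loads node A in parallel with R2.
R2 ‖ (R3+R4) = 10.56 kΩ.
First divider: V_A = V_s · 10.56/(8.50 + 10.56) = 6.815 V.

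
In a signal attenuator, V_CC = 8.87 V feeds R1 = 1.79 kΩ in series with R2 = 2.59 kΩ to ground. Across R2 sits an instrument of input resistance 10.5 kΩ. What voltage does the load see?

R2 ‖ R_L = (2.59 × 10.5)/(2.59 + 10.5) = 2.078 kΩ.
Voltage divider with the loaded lower leg: V_out = 8.87 × 2.078/(1.79 + 2.078) = 8.87 × 0.5372 = 4.765 V.

V_out ≈ 4.76 V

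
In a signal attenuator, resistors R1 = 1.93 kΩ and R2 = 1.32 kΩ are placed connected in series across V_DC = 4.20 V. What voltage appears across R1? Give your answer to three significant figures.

ΣR = 1.93 + 1.32 = 3.250 kΩ.
By the voltage-divider rule, V = 4.20 × 1.930/3.250 = 2.494 V.

V ≈ 2.49 V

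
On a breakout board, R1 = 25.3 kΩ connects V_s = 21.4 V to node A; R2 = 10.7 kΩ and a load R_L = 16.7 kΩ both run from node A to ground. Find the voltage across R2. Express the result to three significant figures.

V_out ≈ 4.39 V

R2 ‖ R_L = (10.7 × 16.7)/(10.7 + 16.7) = 6.522 kΩ.
Now apply the divider: V_out = 21.4 × 0.2049 = 4.386 V.
(Unloaded it would be 6.36 V; the load pulls it down.)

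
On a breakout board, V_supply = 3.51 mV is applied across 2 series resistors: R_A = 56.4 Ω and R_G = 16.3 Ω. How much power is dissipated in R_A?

ΣR = 72.70 Ω → I = 3.51/72.70 = 0.04828 mA.
V(R_A) = I·R = 2.723 mV; P = V·I = 2.723 × 0.04828 = 0.1315 µW.

P ≈ 0.131 µW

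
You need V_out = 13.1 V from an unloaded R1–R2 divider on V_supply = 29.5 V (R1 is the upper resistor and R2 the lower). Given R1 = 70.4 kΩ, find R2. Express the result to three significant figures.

R2 ≈ 56.2 kΩ

V_out/V_supply = R2/(R1+R2) = 0.4441.
R2 = R1 · 0.4441/(1 − 0.4441) = 56.23 kΩ.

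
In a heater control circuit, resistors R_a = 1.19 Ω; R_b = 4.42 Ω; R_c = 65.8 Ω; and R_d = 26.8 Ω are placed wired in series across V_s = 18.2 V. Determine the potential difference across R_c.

ΣR = 1.19 + 4.42 + 65.8 + 26.8 = 98.21 Ω.
V = V_s · R/ΣR = 18.2 × 0.6700 = 12.19 V.

V ≈ 12.2 V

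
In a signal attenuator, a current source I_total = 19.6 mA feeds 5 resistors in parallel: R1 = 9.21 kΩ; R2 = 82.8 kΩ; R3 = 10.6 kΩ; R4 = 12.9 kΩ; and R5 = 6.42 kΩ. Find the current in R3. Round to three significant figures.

I ≈ 4.12 mA

Total conductance ΣG = 1/9.21 + 1/82.8 + 1/10.6 + 1/12.9 + 1/6.42 = 0.4483 (units of 1/kΩ).
By the current-divider rule, I = I_total · G_k/ΣG = 19.6 × 0.2104 = 4.125 mA.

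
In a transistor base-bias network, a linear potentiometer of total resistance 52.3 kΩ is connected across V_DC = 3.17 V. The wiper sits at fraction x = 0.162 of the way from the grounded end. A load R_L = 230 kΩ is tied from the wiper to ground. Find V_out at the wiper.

V_out ≈ 0.498 V

Split the track: R_lower = x·R_p = 8.473 kΩ, R_upper = (1−x)·R_p = 43.83 kΩ.
(x·R_p) ‖ R_L = 8.172 kΩ.
Loaded-divider output: V_out = 3.17 × 0.1571 = 0.4982 V.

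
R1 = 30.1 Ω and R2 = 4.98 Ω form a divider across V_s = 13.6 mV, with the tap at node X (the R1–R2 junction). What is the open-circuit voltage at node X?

Open-circuit (no load on X): V_th = V_s · R2/(R1 + R2) = 13.6 × 4.98/(30.10 + 4.98) = 1.931 mV.

V_th ≈ 1.93 mV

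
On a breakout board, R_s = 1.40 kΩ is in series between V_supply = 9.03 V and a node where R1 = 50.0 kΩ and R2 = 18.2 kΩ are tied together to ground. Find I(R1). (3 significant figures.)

I ≈ 0.163 mA

Combine the parallel branches: R_p = (1/50.0 + 1/18.2)⁻¹ = 13.34 kΩ.
Node voltage V_A = V_supply · R_p/(R_s + R_p) = 9.03 × 0.9050 = 8.173 V.
I(R1) = V_A / R1 = 8.173/50.0 = 0.1635 mA.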